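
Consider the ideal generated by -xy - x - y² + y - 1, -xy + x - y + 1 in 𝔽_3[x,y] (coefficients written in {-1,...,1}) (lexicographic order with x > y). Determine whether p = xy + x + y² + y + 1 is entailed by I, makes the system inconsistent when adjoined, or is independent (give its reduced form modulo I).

xy + x + y² + y + 1 is independent of I; its normal form modulo I is -y.

First compute the reduced Gröbner basis of I by Buchberger's algorithm.
f_1 = -xy - x - y² + y - 1, LT = xy.
f_2 = -xy + x - y + 1, LT = xy.

S(f_1,f_2): lcm = xy. S = -x + y² + y - 1.
  leading term x: no divisor's leading term divides it; move -x to the remainder.
  leading term y²: no divisor's leading term divides it; move y² to the remainder.
  leading term y: no divisor's leading term divides it; move y to the remainder.
  leading term 1: no divisor's leading term divides it; move -1 to the remainder.
  remainder -x + y² + y - 1 ≠ 0; add h_3 = -x + y² + y - 1 to the basis.

S(f_1,h_3): lcm = xy. S = x + y³ - y² + y + 1.
  leading term x: subtract (-1)·h_3 from x + y³ - y² + y + 1 → y³ - y
  leading term y³: no divisor's leading term divides it; move y³ to the remainder.
  leading term y: no divisor's leading term divides it; move -y to the remainder.
  remainder y³ - y ≠ 0; add h_4 = y³ - y to the basis.

The other S-polynomials (S(f_2,h_3), S(f_1,h_4), S(f_2,h_4), S(h_3,h_4)) all reduce to 0 modulo the current basis, so we have a Gröbner basis.
Inter-reduce: drop elements whose leading term is divisible by another's, tail-reduce, and make monic.
Reduced Gröbner basis: {x - y² - y + 1, y³ - y}.
Label its elements g_1 = x - y² - y + 1, g_2 = y³ - y.

Reduce p = xy + x + y² + y + 1 modulo G:
  leading term xy: subtract (y)·g_1 from xy + x + y² + y + 1 → x + y³ - y² + 1
  leading term x: subtract (1)·g_1 from x + y³ - y² + 1 → y³ + y
  leading term y³: subtract (1)·g_2 from y³ + y → -y
  leading term y: no divisor's leading term divides it; move -y to the remainder.
  normal form = -y.
The normal form is nonzero, so p ∉ I. Since p minus its normal form lies in I, I + (p) = I + (r) where r = -y; decide whether this ideal is the whole ring.
Run Buchberger on G together with r (pairs among the g_i already reduce to 0 since G is a Gröbner basis):
g_1 = x - y² - y + 1, LT = x.
g_2 = y³ - y, LT = y³.
r = -y, LT = y.

The S-polynomials (S(g_1,g_2), S(g_1,r), S(g_2,r)) all reduce to 0 modulo the current basis, so we have a Gröbner basis.
Inter-reduce: drop elements whose leading term is divisible by another's, tail-reduce, and make monic.
Reduced Gröbner basis: {x + 1, y}.
The reduced Gröbner basis of I + (p) is {x + 1, y} ≠ {1}, a proper ideal, so the enlarged system stays consistent: p is independent of I, with normal form -y.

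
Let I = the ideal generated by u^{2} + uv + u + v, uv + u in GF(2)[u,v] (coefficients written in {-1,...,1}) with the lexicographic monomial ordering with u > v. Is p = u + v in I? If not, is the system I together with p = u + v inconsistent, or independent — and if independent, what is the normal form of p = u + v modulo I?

u + v is independent of I; its normal form modulo I is u + v.

First compute the reduced Gröbner basis of I by Buchberger's algorithm.
f_1 = u^{2} + uv + u + v, LT = u^{2}.
f_2 = uv + u, LT = uv.

S(f_1,f_2): lcm = u^{2}v. S = u^{2} + uv^{2} + uv + v^{2}.
  reduce S modulo (f_1, f_2):
  remainder v^{2} + v ≠ 0; add h_3 = v^{2} + v to the basis.

The other S-polynomials (S(f_1,h_3), S(f_2,h_3)) all reduce to 0 modulo the current basis, so we have a Gröbner basis.
Inter-reduce: drop elements whose leading term is divisible by another's, tail-reduce, and make monic.
Reduced Gröbner basis: {u^{2} + v, uv + u, v^{2} + v}.
Label its elements g_1 = u^{2} + v, g_2 = uv + u, g_3 = v^{2} + v.

Reduce p = u + v modulo G:
  leading term u: no divisor's leading term divides it; move u to the remainder.
  leading term v: no divisor's leading term divides it; move v to the remainder.
  normal form = u + v.
The normal form is nonzero, so p ∉ I. Since p minus its normal form lies in I, I + (p) = I + (r) where r = u + v; decide whether this ideal is the whole ring.
Run Buchberger on G together with r (pairs among the g_i already reduce to 0 since G is a Gröbner basis):
g_1 = u^{2} + v, LT = u^{2}.
g_2 = uv + u, LT = uv.
g_3 = v^{2} + v, LT = v^{2}.
r = u + v, LT = u.

The S-polynomials (S(g_1,g_2), S(g_1,g_3), S(g_1,r), S(g_2,g_3), S(g_2,r), S(g_3,r)) all reduce to 0 modulo the current basis, so we have a Gröbner basis.
Inter-reduce: drop elements whose leading term is divisible by another's, tail-reduce, and make monic.
Reduced Gröbner basis: {u + v, v^{2} + v}.
The reduced Gröbner basis of I + (p) is {u + v, v^{2} + v} ≠ {1}, a proper ideal, so the enlarged system stays consistent: p is independent of I, with normal form u + v.

Ideal membership is decidable via reduction modulo a Gröbner basis.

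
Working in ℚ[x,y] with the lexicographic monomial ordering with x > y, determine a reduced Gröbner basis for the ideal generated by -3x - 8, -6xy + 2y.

G = {x + 8/3, y}

f_1 = -3x - 8, LT = x.
f_2 = -6xy + 2y, LT = xy.

S(f_1,f_2): lcm = xy. S = 3y.
  leading term y: no divisor's leading term divides it; move 3y to the remainder.
  remainder 3y ≠ 0; add g_3 = 3y to the basis.

The other S-polynomials (S(f_1,g_3), S(f_2,g_3)) all reduce to 0 modulo the current basis, so we have a Gröbner basis.
Inter-reduce: drop elements whose leading term is divisible by another's, tail-reduce, and make monic.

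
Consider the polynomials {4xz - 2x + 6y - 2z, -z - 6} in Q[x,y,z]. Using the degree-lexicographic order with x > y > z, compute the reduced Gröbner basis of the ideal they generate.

G = {x - 3/13y - 6/13, z + 6}

f_1 = 4xz - 2x + 6y - 2z, LT = xz.
f_2 = -z - 6, LT = z.

S(f_1,f_2): lcm = xz. S = -13/2x + 3/2y - 1/2z.
  leading term x: no divisor's leading term divides it; move -13/2x to the remainder.
  leading term y: no divisor's leading term divides it; move 3/2y to the remainder.
  leading term z: subtract (1/2)·f_2 from -1/2z → 3
  leading term 1: no divisor's leading term divides it; move 3 to the remainder.
  remainder -13/2x + 3/2y + 3 ≠ 0; add g_3 = -13/2x + 3/2y + 3 to the basis.

The other S-polynomials (S(f_1,g_3), S(f_2,g_3)) all reduce to 0 modulo the current basis, so we have a Gröbner basis.
Inter-reduce: drop elements whose leading term is divisible by another's, tail-reduce, and make monic.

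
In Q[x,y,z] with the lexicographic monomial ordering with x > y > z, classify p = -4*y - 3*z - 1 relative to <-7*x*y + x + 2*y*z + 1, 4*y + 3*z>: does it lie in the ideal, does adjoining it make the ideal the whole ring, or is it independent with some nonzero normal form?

First compute the reduced Gröbner basis of I by Buchberger's algorithm.
f_1 = -7*x*y + x + 2*y*z + 1, LT = x*y.
f_2 = 4*y + 3*z, LT = y.

S(f_1,f_2): lcm = x*y. S = -3/4*x*z - 1/7*x - 2/7*y*z - 1/7.
  leading term x*z: no divisor's leading term divides it; move -3/4*x*z to the remainder.
  leading term x: no divisor's leading term divides it; move -1/7*x to the remainder.
  leading term y*z: subtract (-1/14*z)·f_2 from -2/7*y*z - 1/7 → 3/14*z**2 - 1/7
  leading term z**2: no divisor's leading term divides it; move 3/14*z**2 to the remainder.
  leading term 1: no divisor's leading term divides it; move -1/7 to the remainder.
  remainder -3/4*x*z - 1/7*x + 3/14*z**2 - 1/7 ≠ 0; add h_3 = -3/4*x*z - 1/7*x + 3/14*z**2 - 1/7 to the basis.

The other S-polynomials (S(f_1,h_3), S(f_2,h_3)) all reduce to 0 modulo the current basis, so we have a Gröbner basis.
Inter-reduce: drop elements whose leading term is divisible by another's, tail-reduce, and make monic.
Reduced Gröbner basis: {x*z + 4/21*x - 2/7*z**2 + 4/21, y + 3/4*z}.
Label its elements g_1 = x*z + 4/21*x - 2/7*z**2 + 4/21, g_2 = y + 3/4*z.

Reduce p = -4*y - 3*z - 1 modulo G:
  leading term y: subtract (-4)·g_2 from -4*y - 3*z - 1 → -1
  leading term 1: no divisor's leading term divides it; move -1 to the remainder.
  normal form = -1.
The normal form is nonzero, so p ∉ I. Since p minus its normal form lies in I, I + (p) = I + (r) where r = -1; decide whether this ideal is the whole ring.
Here r = -1 is a nonzero constant, hence a unit: 1 ∈ I + (p), the Gröbner basis of I + (p) is {1}, and the enlarged system has no common solution — adjoining p is inconsistent.

Adjoining -4*y - 3*z - 1 makes the ideal the whole ring: the system is inconsistent.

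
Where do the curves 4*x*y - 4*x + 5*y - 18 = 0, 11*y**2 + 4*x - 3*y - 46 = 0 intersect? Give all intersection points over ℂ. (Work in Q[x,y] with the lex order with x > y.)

Compute a lex Gröbner basis by Buchberger's algorithm.
f_1 = 4*x*y - 4*x + 5*y - 18, LT = x*y.
f_2 = 4*x + 11*y**2 - 3*y - 46, LT = x.

S(f_1,f_2): lcm = x*y. S = -x - 11/4*y**3 + 3/4*y**2 + 51/4*y - 9/2.
  leading term x: subtract (-1/4)·f_2 from -x - 11/4*y**3 + 3/4*y**2 + 51/4*y - 9/2 → -11/4*y**3 + 7/2*y**2 + 12*y - 16
  leading term y**3: no divisor's leading term divides it; move -11/4*y**3 to the remainder.
  leading term y**2: no divisor's leading term divides it; move 7/2*y**2 to the remainder.
  leading term y: no divisor's leading term divides it; move 12*y to the remainder.
  leading term 1: no divisor's leading term divides it; move -16 to the remainder.
  remainder -11/4*y**3 + 7/2*y**2 + 12*y - 16 ≠ 0; add h_3 = -11/4*y**3 + 7/2*y**2 + 12*y - 16 to the basis.

The other S-polynomials (S(f_1,h_3), S(f_2,h_3)) all reduce to 0 modulo the current basis, so we have a Gröbner basis.
Inter-reduce: drop elements whose leading term is divisible by another's, tail-reduce, and make monic.
Reduced Gröbner basis: {x + 11/4*y**2 - 3/4*y - 23/2, y**3 - 14/11*y**2 - 48/11*y + 64/11}.

From the last basis element, y**3 - 14/11*y**2 - 48/11*y + 64/11 = 0, so y takes values in {2, -4/11 + 4*sqrt(23)/11, -4*sqrt(23)/11 - 4/11}. Each choice, substituted upward through the basis, yields the corresponding point(s) of the solution set.
  y = 2: the earlier basis element becomes x - 2 = 0, giving x = 2 — point (2, 2).
  y = -4/11 + 4*sqrt(23)/11: the earlier basis element becomes x - sqrt(23) - 5/2 = 0, giving x = 5/2 + sqrt(23) — point (5/2 + sqrt(23), -4/11 + 4*sqrt(23)/11).
  y = -4*sqrt(23)/11 - 4/11: the earlier basis element becomes x - 5/2 + sqrt(23) = 0, giving x = 5/2 - sqrt(23) — point (5/2 - sqrt(23), -4*sqrt(23)/11 - 4/11).

{(2, 2), (5/2 + sqrt(23), -4/11 + 4*sqrt(23)/11), (5/2 - sqrt(23), -4*sqrt(23)/11 - 4/11)}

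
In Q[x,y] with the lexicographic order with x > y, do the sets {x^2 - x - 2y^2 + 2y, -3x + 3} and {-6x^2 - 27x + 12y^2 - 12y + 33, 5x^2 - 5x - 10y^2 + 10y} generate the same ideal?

Yes, the ideals are equal.

Equality of ideals is decidable: compute both reduced Gröbner bases (unique for the ordering) and check whether they agree.
Buchberger on the first generating set:
f_1 = x^2 - x - 2y^2 + 2y, LT = x^2.
f_2 = -3x + 3, LT = x.

S(f_1,f_2): lcm = x^2. S = -2y^2 + 2y.
  leading term y^2: no divisor's leading term divides it; move -2y^2 to the remainder.
  leading term y: no divisor's leading term divides it; move 2y to the remainder.
  remainder -2y^2 + 2y ≠ 0; add g_3 = -2y^2 + 2y to the basis.

The other S-polynomials (S(f_1,g_3), S(f_2,g_3)) all reduce to 0 modulo the current basis, so we have a Gröbner basis.
Inter-reduce: drop elements whose leading term is divisible by another's, tail-reduce, and make monic.
Reduced Gröbner basis: {x - 1, y^2 - y}.

Buchberger on the second generating set:
h_1 = -6x^2 - 27x + 12y^2 - 12y + 33, LT = x^2.
h_2 = 5x^2 - 5x - 10y^2 + 10y, LT = x^2.

S(h_1,h_2): lcm = x^2. S = 11/2x - 11/2.
  leading term x: no divisor's leading term divides it; move 11/2x to the remainder.
  leading term 1: no divisor's leading term divides it; move -11/2 to the remainder.
  remainder 11/2x - 11/2 ≠ 0; add k_3 = 11/2x - 11/2 to the basis.

S(h_1,k_3): lcm = x^2. S = 11/2x - 2y^2 + 2y - 11/2.
  leading term x: subtract (1)·k_3 from 11/2x - 2y^2 + 2y - 11/2 → -2y^2 + 2y
  leading term y^2: no divisor's leading term divides it; move -2y^2 to the remainder.
  leading term y: no divisor's leading term divides it; move 2y to the remainder.
  remainder -2y^2 + 2y ≠ 0; add k_4 = -2y^2 + 2y to the basis.

The other S-polynomials (S(h_2,k_3), S(h_1,k_4), S(h_2,k_4), S(k_3,k_4)) all reduce to 0 modulo the current basis, so we have a Gröbner basis.
Inter-reduce: drop elements whose leading term is divisible by another's, tail-reduce, and make monic.
Reduced Gröbner basis: {x - 1, y^2 - y}.

The two bases agree; hence the ideals are identical.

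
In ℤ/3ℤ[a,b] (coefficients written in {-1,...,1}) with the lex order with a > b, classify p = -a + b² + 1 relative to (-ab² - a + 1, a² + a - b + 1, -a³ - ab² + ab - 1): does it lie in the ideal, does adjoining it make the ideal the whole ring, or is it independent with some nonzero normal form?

First compute the reduced Gröbner basis of I by Buchberger's algorithm.
f_1 = -ab² - a + 1, LT = ab².
f_2 = a² + a - b + 1, LT = a².
f_3 = -a³ - ab² + ab - 1, LT = a³.

S(f_1,f_2): lcm = a²b². S = a² - ab² - a + b³ - b².
  reduce S modulo (f_1, f_2, f_3):
  remainder -a + b³ - b² + b + 1 ≠ 0; add h_4 = -a + b³ - b² + b + 1 to the basis.

S(f_1,f_3): lcm = a³b². S = a³ - a² - ab⁴ + ab³ - b².
  reduce S modulo (f_1, f_2, f_3, h_4):
  remainder b² - b ≠ 0; add h_5 = b² - b to the basis.

S(f_2,f_3): lcm = a³. S = a² - ab² + a - 1.
  reduce S modulo (f_1, f_2, f_3, h_4, h_5):
  remainder -b + 1 ≠ 0; add h_6 = -b + 1 to the basis.

The other S-polynomials (S(f_1,h_4), S(f_2,h_4), S(f_3,h_4), S(f_1,h_5), S(f_2,h_5), S(f_3,h_5), S(h_4,h_5), S(f_1,h_6), S(f_2,h_6), S(f_3,h_6), S(h_4,h_6), S(h_5,h_6)) all reduce to 0 modulo the current basis, so we have a Gröbner basis.
Inter-reduce: drop elements whose leading term is divisible by another's, tail-reduce, and make monic.
Reduced Gröbner basis: {a + 1, b - 1}.
Label its elements g_1 = a + 1, g_2 = b - 1.

Reduce p = -a + b² + 1 modulo G:
  leading term a: subtract (-1)·g_1 from -a + b² + 1 → b² - 1
  leading term b²: subtract (b)·g_2 from b² - 1 → b - 1
  leading term b: subtract (1)·g_2 from b - 1 → 0
  normal form = 0.
Since the normal form is 0, p ∈ I.

The remainder on division by a Gröbner basis is unique — it is the normal form.

-a + b² + 1 lies in I (it reduces to 0).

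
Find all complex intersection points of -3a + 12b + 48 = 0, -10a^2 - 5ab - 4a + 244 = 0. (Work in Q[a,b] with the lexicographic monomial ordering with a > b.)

{(-4, -5), (244/45, -119/45)}

Compute a lex Gröbner basis by Buchberger's algorithm.
f_1 = -3a + 12b + 48, LT = a.
f_2 = -10a^2 - 5ab - 4a + 244, LT = a^2.

S(f_1,f_2): lcm = a^2. S = -9/2ab - 82/5a + 122/5.
  leading term ab: subtract (3/2b)·f_1 from -9/2ab - 82/5a + 122/5 → -82/5a - 18b^2 - 72b + 122/5
  leading term a: subtract (82/15)·f_1 from -82/5a - 18b^2 - 72b + 122/5 → -18b^2 - 688/5b - 238
  leading term b^2: no divisor's leading term divides it; move -18b^2 to the remainder.
  leading term b: no divisor's leading term divides it; move -688/5b to the remainder.
  leading term 1: no divisor's leading term divides it; move -238 to the remainder.
  remainder -18b^2 - 688/5b - 238 ≠ 0; add h_3 = -18b^2 - 688/5b - 238 to the basis.

The other S-polynomials (S(f_1,h_3), S(f_2,h_3)) all reduce to 0 modulo the current basis, so we have a Gröbner basis.
Inter-reduce: drop elements whose leading term is divisible by another's, tail-reduce, and make monic.
Reduced Gröbner basis: {a - 4b - 16, b^2 + 344/45b + 119/9}.

From the last basis element, b^2 + 344/45b + 119/9 = 0, so b takes values in {-5, -119/45}. Each choice, substituted upward through the basis, yields the corresponding point(s) of the solution set.
  b = -5: the earlier basis element becomes a + 4 = 0, giving a = -4 — point (-4, -5).
  b = -119/45: the earlier basis element becomes a - 244/45 = 0, giving a = 244/45 — point (244/45, -119/45).
Each listed point satisfies every original equation (direct substitution).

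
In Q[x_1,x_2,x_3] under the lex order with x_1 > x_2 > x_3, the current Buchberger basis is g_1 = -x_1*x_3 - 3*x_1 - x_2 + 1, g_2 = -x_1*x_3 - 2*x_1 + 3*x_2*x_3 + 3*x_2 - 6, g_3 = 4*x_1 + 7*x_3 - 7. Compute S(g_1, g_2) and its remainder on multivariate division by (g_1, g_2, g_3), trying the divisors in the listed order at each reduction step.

lcm(LM(g_1), LM(g_2)) = x_1*x_3.
S = (lcm/LT(g_1))·g_1 − (lcm/LT(g_2))·g_2 = x_1 + 3*x_2*x_3 + 4*x_2 - 7.
Reduce S modulo (g_1, g_2, g_3) in that order:
  leading term x_1: subtract (1/4)·g_3 from x_1 + 3*x_2*x_3 + 4*x_2 - 7 → 3*x_2*x_3 + 4*x_2 - 7/4*x_3 - 21/4
  leading term x_2*x_3: no divisor's leading term divides it; move 3*x_2*x_3 to the remainder.
  leading term x_2: no divisor's leading term divides it; move 4*x_2 to the remainder.
  leading term x_3: no divisor's leading term divides it; move -7/4*x_3 to the remainder.
  leading term 1: no divisor's leading term divides it; move -21/4 to the remainder.
The remainder 3*x_2*x_3 + 4*x_2 - 7/4*x_3 - 21/4 is nonzero, so it would be added as the next basis element.

S(g_1, g_2) = x_1 + 3*x_2*x_3 + 4*x_2 - 7; remainder on division = 3*x_2*x_3 + 4*x_2 - 7/4*x_3 - 21/4.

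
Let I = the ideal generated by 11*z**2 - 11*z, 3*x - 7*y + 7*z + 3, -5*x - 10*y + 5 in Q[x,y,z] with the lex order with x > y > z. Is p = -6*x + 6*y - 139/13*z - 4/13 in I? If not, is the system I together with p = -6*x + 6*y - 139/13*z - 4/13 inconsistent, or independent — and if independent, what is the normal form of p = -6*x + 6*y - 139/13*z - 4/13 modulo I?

First compute the reduced Gröbner basis of I by Buchberger's algorithm.
f_1 = 11*z**2 - 11*z, LT = z**2.
f_2 = 3*x - 7*y + 7*z + 3, LT = x.
f_3 = -5*x - 10*y + 5, LT = x.

S(f_2,f_3): lcm = x. S = -13/3*y + 7/3*z + 2.
  leading term y: no divisor's leading term divides it; move -13/3*y to the remainder.
  leading term z: no divisor's leading term divides it; move 7/3*z to the remainder.
  leading term 1: no divisor's leading term divides it; move 2 to the remainder.
  remainder -13/3*y + 7/3*z + 2 ≠ 0; add h_4 = -13/3*y + 7/3*z + 2 to the basis.

The other S-polynomials (S(f_1,f_2), S(f_1,f_3), S(f_1,h_4), S(f_2,h_4), S(f_3,h_4)) all reduce to 0 modulo the current basis, so we have a Gröbner basis.
Inter-reduce: drop elements whose leading term is divisible by another's, tail-reduce, and make monic.
Reduced Gröbner basis: {x + 14/13*z - 1/13, y - 7/13*z - 6/13, z**2 - z}.
Label its elements g_1 = x + 14/13*z - 1/13, g_2 = y - 7/13*z - 6/13, g_3 = z**2 - z.

Reduce p = -6*x + 6*y - 139/13*z - 4/13 modulo G:
  leading term x: subtract (-6)·g_1 from -6*x + 6*y - 139/13*z - 4/13 → 6*y - 55/13*z - 10/13
  leading term y: subtract (6)·g_2 from 6*y - 55/13*z - 10/13 → -z + 2
  leading term z: no divisor's leading term divides it; move -z to the remainder.
  leading term 1: no divisor's leading term divides it; move 2 to the remainder.
  normal form = -z + 2.
The normal form is nonzero, so p ∉ I. Since p minus its normal form lies in I, I + (p) = I + (r) where r = -z + 2; decide whether this ideal is the whole ring.
Run Buchberger on G together with r (pairs among the g_i already reduce to 0 since G is a Gröbner basis):
g_1 = x + 14/13*z - 1/13, LT = x.
g_2 = y - 7/13*z - 6/13, LT = y.
g_3 = z**2 - z, LT = z**2.
r = -z + 2, LT = z.

S(g_3,r): lcm = z**2. S = z.
  leading term z: subtract (-1)·r from z → 2
  leading term 1: no divisor's leading term divides it; move 2 to the remainder.
  remainder 2 ≠ 0; add m_5 = 2 to the basis.

The other S-polynomials (S(g_1,g_2), S(g_1,g_3), S(g_1,r), S(g_2,g_3), S(g_2,r), S(g_1,m_5), S(g_2,m_5), S(g_3,m_5), S(r,m_5)) all reduce to 0 modulo the current basis, so we have a Gröbner basis.
Inter-reduce: drop elements whose leading term is divisible by another's, tail-reduce, and make monic.
Reduced Gröbner basis: {1}.
The reduced Gröbner basis of I + (p) is {1}: the ideal is the whole ring, so the enlarged system has no common solution — adjoining p is inconsistent.

Adjoining -6*x + 6*y - 139/13*z - 4/13 makes the ideal the whole ring: the system is inconsistent.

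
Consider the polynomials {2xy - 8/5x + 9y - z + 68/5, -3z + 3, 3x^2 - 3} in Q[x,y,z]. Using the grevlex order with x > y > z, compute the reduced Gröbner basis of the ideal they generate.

f_1 = 2xy - 8/5x + 9y - z + 68/5, LT = xy.
f_2 = -3z + 3, LT = z.
f_3 = 3x^2 - 3, LT = x^2.

S(f_1,f_3): lcm = x^2y. S = -4/5x^2 + 9/2xy - 1/2xz + 34/5x + y.
  reduce S modulo (f_1, f_2, f_3):
  remainder 99/10x - 77/4y - 583/20 ≠ 0; add g_4 = 99/10x - 77/4y - 583/20 to the basis.

S(f_1,g_4): lcm = xy. S = 35/18y^2 - 4/5x + 67/9y - 1/2z + 34/5.
  reduce S modulo (f_1, f_2, f_3, g_4):
  remainder 35/18y^2 + 53/9y + 71/18 ≠ 0; add g_5 = 35/18y^2 + 53/9y + 71/18 to the basis.

The other S-polynomials (S(f_1,f_2), S(f_2,f_3), S(f_2,g_4), S(f_3,g_4), S(f_1,g_5), S(f_2,g_5), S(f_3,g_5), S(g_4,g_5)) all reduce to 0 modulo the current basis, so we have a Gröbner basis.
Inter-reduce: drop elements whose leading term is divisible by another's, tail-reduce, and make monic.

G = {y^2 + 106/35y + 71/35, x - 35/18y - 53/18, z - 1}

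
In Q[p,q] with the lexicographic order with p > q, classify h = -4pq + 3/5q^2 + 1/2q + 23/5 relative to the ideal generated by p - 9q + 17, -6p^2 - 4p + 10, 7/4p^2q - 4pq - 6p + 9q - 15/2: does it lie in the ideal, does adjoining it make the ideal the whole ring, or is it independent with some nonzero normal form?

-4pq + 3/5q^2 + 1/2q + 23/5 lies in I (it reduces to 0).

First compute the reduced Gröbner basis of I by Buchberger's algorithm.
f_1 = p - 9q + 17, LT = p.
f_2 = -6p^2 - 4p + 10, LT = p^2.
f_3 = 7/4p^2q - 4pq - 6p + 9q - 15/2, LT = p^2q.

S(f_1,f_2): lcm = p^2. S = -9pq + 49/3p + 5/3.
  leading term pq: subtract (-9q)·f_1 from -9pq + 49/3p + 5/3 → 49/3p - 81q^2 + 153q + 5/3
  leading term p: subtract (49/3)·f_1 from 49/3p - 81q^2 + 153q + 5/3 → -81q^2 + 300q - 276
  leading term q^2: no divisor's leading term divides it; move -81q^2 to the remainder.
  leading term q: no divisor's leading term divides it; move 300q to the remainder.
  leading term 1: no divisor's leading term divides it; move -276 to the remainder.
  remainder -81q^2 + 300q - 276 ≠ 0; add k_4 = -81q^2 + 300q - 276 to the basis.

S(f_1,f_3): lcm = p^2q. S = -9pq^2 + 135/7pq + 24/7p - 36/7q + 30/7.
  leading term pq^2: subtract (-9q^2)·f_1 from -9pq^2 + 135/7pq + 24/7p - 36/7q + 30/7 → 135/7pq + 24/7p - 81q^3 + 153q^2 - 36/7q + 30/7
  leading term pq: subtract (135/7q)·f_1 from 135/7pq + 24/7p - 81q^3 + 153q^2 - 36/7q + 30/7 → 24/7p - 81q^3 + 2286/7q^2 - 333q + 30/7
  leading term p: subtract (24/7)·f_1 from 24/7p - 81q^3 + 2286/7q^2 - 333q + 30/7 → -81q^3 + 2286/7q^2 - 2115/7q - 54
  leading term q^3: subtract (q)·k_4 from -81q^3 + 2286/7q^2 - 2115/7q - 54 → 186/7q^2 - 183/7q - 54
  leading term q^2: subtract (-62/189)·k_4 from 186/7q^2 - 183/7q - 54 → 4553/63q - 9106/63
  leading term q: no divisor's leading term divides it; move 4553/63q to the remainder.
  leading term 1: no divisor's leading term divides it; move -9106/63 to the remainder.
  remainder 4553/63q - 9106/63 ≠ 0; add k_5 = 4553/63q - 9106/63 to the basis.

S(f_2,f_3): lcm = p^2q. S = 62/21pq + 24/7p - 143/21q + 30/7.
  leading term pq: subtract (62/21q)·f_1 from 62/21pq + 24/7p - 143/21q + 30/7 → 24/7p + 186/7q^2 - 57q + 30/7
  leading term p: subtract (24/7)·f_1 from 24/7p + 186/7q^2 - 57q + 30/7 → 186/7q^2 - 183/7q - 54
  leading term q^2: subtract (-62/189)·k_4 from 186/7q^2 - 183/7q - 54 → 4553/63q - 9106/63
  leading term q: subtract (1)·k_5 from 4553/63q - 9106/63 → 0
  remainder 0.

S(f_1,k_4): leading monomials are coprime, so the S-polynomial reduces to 0 (Buchberger's first criterion).
S(f_2,k_4): leading monomials are coprime, so the S-polynomial reduces to 0 (Buchberger's first criterion).
S(f_3,k_4): lcm = p^2q^2. S = 100/27p^2q - 92/27p^2 - 16/7pq^2 - 24/7pq + 36/7q^2 - 30/7q.
  leading term p^2q: subtract (100/27pq)·f_1 from 100/27p^2q - 92/27p^2 - 16/7pq^2 - 24/7pq + 36/7q^2 - 30/7q → -92/27p^2 + 652/21pq^2 - 12548/189pq + 36/7q^2 - 30/7q
  leading term p^2: subtract (-92/27p)·f_1 from -92/27p^2 + 652/21pq^2 - 12548/189pq + 36/7q^2 - 30/7q → 652/21pq^2 - 18344/189pq + 1564/27p + 36/7q^2 - 30/7q
  leading term pq^2: subtract (652/21q^2)·f_1 from 652/21pq^2 - 18344/189pq + 1564/27p + 36/7q^2 - 30/7q → -18344/189pq + 1564/27p + 1956/7q^3 - 1568/3q^2 - 30/7q
  leading term pq: subtract (-18344/189q)·f_1 from -18344/189pq + 1564/27p + 1956/7q^3 - 1568/3q^2 - 30/7q → 1564/27p + 1956/7q^3 - 29320/21q^2 + 44434/27q
  leading term p: subtract (1564/27)·f_1 from 1564/27p + 1956/7q^3 - 29320/21q^2 + 44434/27q → 1956/7q^3 - 29320/21q^2 + 58510/27q - 26588/27
  leading term q^3: subtract (-652/189q)·k_4 from 1956/7q^3 - 29320/21q^2 + 58510/27q - 26588/27 → -22760/63q^2 + 229618/189q - 26588/27
  leading term q^2: subtract (22760/5103)·k_4 from -22760/63q^2 + 229618/189q - 26588/27 → -209438/1701q + 418876/1701
  leading term q: subtract (-46/27)·k_5 from -209438/1701q + 418876/1701 → 0
  remainder 0.

S(f_1,k_5): leading monomials are coprime, so the S-polynomial reduces to 0 (Buchberger's first criterion).
S(f_2,k_5): leading monomials are coprime, so the S-polynomial reduces to 0 (Buchberger's first criterion).
S(f_3,k_5): lcm = p^2q. S = 2p^2 - 16/7pq - 24/7p + 36/7q - 30/7.
  leading term p^2: subtract (2p)·f_1 from 2p^2 - 16/7pq - 24/7p + 36/7q - 30/7 → 110/7pq - 262/7p + 36/7q - 30/7
  leading term pq: subtract (110/7q)·f_1 from 110/7pq - 262/7p + 36/7q - 30/7 → -262/7p + 990/7q^2 - 262q - 30/7
  leading term p: subtract (-262/7)·f_1 from -262/7p + 990/7q^2 - 262q - 30/7 → 990/7q^2 - 4192/7q + 632
  leading term q^2: subtract (-110/63)·k_4 from 990/7q^2 - 4192/7q + 632 → -1576/21q + 3152/21
  leading term q: subtract (-4728/4553)·k_5 from -1576/21q + 3152/21 → 0
  remainder 0.

S(k_4,k_5): lcm = q^2. S = -46/27q + 92/27.
  leading term q: subtract (-322/13659)·k_5 from -46/27q + 92/27 → 0
  remainder 0.

Every S-polynomial of the final basis reduces to 0, so we have a Gröbner basis.
Inter-reduce: drop elements whose leading term is divisible by another's, tail-reduce, and make monic.
Reduced Gröbner basis: {p - 1, q - 2}.
Label its elements g_1 = p - 1, g_2 = q - 2.

Reduce h = -4pq + 3/5q^2 + 1/2q + 23/5 modulo G:
  leading term pq: subtract (-4q)·g_1 from -4pq + 3/5q^2 + 1/2q + 23/5 → 3/5q^2 - 7/2q + 23/5
  leading term q^2: subtract (3/5q)·g_2 from 3/5q^2 - 7/2q + 23/5 → -23/10q + 23/5
  leading term q: subtract (-23/10)·g_2 from -23/10q + 23/5 → 0
  normal form = 0.
Since the normal form is 0, h ∈ I.

Ideal membership is decidable via reduction modulo a Gröbner basis.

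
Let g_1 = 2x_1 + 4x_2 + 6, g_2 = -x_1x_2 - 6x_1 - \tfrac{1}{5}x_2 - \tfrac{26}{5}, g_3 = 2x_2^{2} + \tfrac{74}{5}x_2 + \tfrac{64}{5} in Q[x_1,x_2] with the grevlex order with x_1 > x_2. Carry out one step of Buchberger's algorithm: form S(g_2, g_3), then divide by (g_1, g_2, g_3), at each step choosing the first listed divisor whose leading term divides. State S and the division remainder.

lcm(LM(g_2), LM(g_3)) = x_1x_2^{2}.
S = (lcm/LT(g_2))·g_2 − (lcm/LT(g_3))·g_3 = -\tfrac{7}{5}x_1x_2 + \tfrac{1}{5}x_2^{2} - \tfrac{32}{5}x_1 + \tfrac{26}{5}x_2.
Reduce S modulo (g_1, g_2, g_3) in that order:
  leading term x_1x_2: subtract (-\tfrac{7}{10}x_2)·g_1 from -\tfrac{7}{5}x_1x_2 + \tfrac{1}{5}x_2^{2} - \tfrac{32}{5}x_1 + \tfrac{26}{5}x_2 → 3x_2^{2} - \tfrac{32}{5}x_1 + \tfrac{47}{5}x_2
  leading term x_2^{2}: subtract (\tfrac{3}{2})·g_3 from 3x_2^{2} - \tfrac{32}{5}x_1 + \tfrac{47}{5}x_2 → -\tfrac{32}{5}x_1 - \tfrac{64}{5}x_2 - \tfrac{96}{5}
  leading term x_1: subtract (-\tfrac{16}{5})·g_1 from -\tfrac{32}{5}x_1 - \tfrac{64}{5}x_2 - \tfrac{96}{5} → 0
The remainder is 0, so this S-polynomial contributes no new basis element.

S(g_2, g_3) = -\tfrac{7}{5}x_1x_2 + \tfrac{1}{5}x_2^{2} - \tfrac{32}{5}x_1 + \tfrac{26}{5}x_2; remainder on division = 0.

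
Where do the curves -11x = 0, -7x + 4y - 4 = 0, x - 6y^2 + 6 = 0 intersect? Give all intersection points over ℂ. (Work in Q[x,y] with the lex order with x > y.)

{(0, 1)}

Compute a lex Gröbner basis by Buchberger's algorithm.
f_1 = -11x, LT = x.
f_2 = -7x + 4y - 4, LT = x.
f_3 = x - 6y^2 + 6, LT = x.

S(f_1,f_2): lcm = x. S = 4/7y - 4/7.
  reduce S modulo (f_1, f_2, f_3):
  remainder 4/7y - 4/7 ≠ 0; add h_4 = 4/7y - 4/7 to the basis.

The other S-polynomials (S(f_1,f_3), S(f_2,f_3), S(f_1,h_4), S(f_2,h_4), S(f_3,h_4)) all reduce to 0 modulo the current basis, so we have a Gröbner basis.
Inter-reduce: drop elements whose leading term is divisible by another's, tail-reduce, and make monic.
Reduced Gröbner basis: {x, y - 1}.

A lex Gröbner basis eliminates variables successively. Here y - 1 depends only on y, with roots {1}; lifting each root through the earlier basis elements recovers the full solutions.
  y = 1: the earlier basis element becomes x = 0, giving x = 0 — point (0, 1).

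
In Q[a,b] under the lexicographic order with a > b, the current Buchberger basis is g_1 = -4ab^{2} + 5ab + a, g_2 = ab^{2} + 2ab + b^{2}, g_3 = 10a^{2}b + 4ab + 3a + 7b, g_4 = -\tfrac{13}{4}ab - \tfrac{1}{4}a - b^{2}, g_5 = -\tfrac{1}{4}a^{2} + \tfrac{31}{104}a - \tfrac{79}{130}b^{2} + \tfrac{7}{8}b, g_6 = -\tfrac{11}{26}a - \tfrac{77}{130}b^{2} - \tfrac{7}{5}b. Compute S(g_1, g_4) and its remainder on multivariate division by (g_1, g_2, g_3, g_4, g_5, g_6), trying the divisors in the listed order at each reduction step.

S(g_1, g_4) = -\tfrac{69}{52}ab - \tfrac{1}{4}a - \tfrac{4}{13}b^{3}; remainder on division = -\tfrac{4}{13}b^{3} + \tfrac{8}{13}b^{2} + \tfrac{70}{143}b.

lcm(LM(g_1), LM(g_4)) = ab^{2}.
S = (lcm/LT(g_1))·g_1 − (lcm/LT(g_4))·g_4 = -\tfrac{69}{52}ab - \tfrac{1}{4}a - \tfrac{4}{13}b^{3}.
Reduce S modulo (g_1, g_2, g_3, g_4, g_5, g_6) in that order:
  leading term ab: subtract (\tfrac{69}{169})·g_4 from -\tfrac{69}{52}ab - \tfrac{1}{4}a - \tfrac{4}{13}b^{3} → -\tfrac{25}{169}a - \tfrac{4}{13}b^{3} + \tfrac{69}{169}b^{2}
  leading term a: subtract (\tfrac{50}{143})·g_6 from -\tfrac{25}{169}a - \tfrac{4}{13}b^{3} + \tfrac{69}{169}b^{2} → -\tfrac{4}{13}b^{3} + \tfrac{8}{13}b^{2} + \tfrac{70}{143}b
  leading term b^{3}: no divisor's leading term divides it; move -\tfrac{4}{13}b^{3} to the remainder.
  leading term b^{2}: no divisor's leading term divides it; move \tfrac{8}{13}b^{2} to the remainder.
  leading term b: no divisor's leading term divides it; move \tfrac{70}{143}b to the remainder.
The remainder -\tfrac{4}{13}b^{3} + \tfrac{8}{13}b^{2} + \tfrac{70}{143}b is nonzero, so it would be added as the next basis element.
An S-polynomial is built so that the two leading terms cancel; whether anything survives reduction is exactly the Gröbner-basis criterion.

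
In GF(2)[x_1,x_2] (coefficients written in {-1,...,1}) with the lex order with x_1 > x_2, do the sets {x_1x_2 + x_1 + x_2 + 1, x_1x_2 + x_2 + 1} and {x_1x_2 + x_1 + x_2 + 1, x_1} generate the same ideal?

For a fixed monomial order, each ideal has a unique reduced Gröbner basis; comparing bases decides equality.
Buchberger on the first generating set:
f_1 = x_1x_2 + x_1 + x_2 + 1, LT = x_1x_2.
f_2 = x_1x_2 + x_2 + 1, LT = x_1x_2.

S(f_1,f_2): lcm = x_1x_2. S = x_1.
  reduce S modulo (f_1, f_2):
  remainder x_1 ≠ 0; add g_3 = x_1 to the basis.

S(f_1,g_3): lcm = x_1x_2. S = x_1 + x_2 + 1.
  reduce S modulo (f_1, f_2, g_3):
  remainder x_2 + 1 ≠ 0; add g_4 = x_2 + 1 to the basis.

The other S-polynomials (S(f_2,g_3), S(f_1,g_4), S(f_2,g_4), S(g_3,g_4)) all reduce to 0 modulo the current basis, so we have a Gröbner basis.
Inter-reduce: drop elements whose leading term is divisible by another's, tail-reduce, and make monic.
Reduced Gröbner basis: {x_1, x_2 + 1}.

Buchberger on the second generating set:
h_1 = x_1x_2 + x_1 + x_2 + 1, LT = x_1x_2.
h_2 = x_1, LT = x_1.

S(h_1,h_2): lcm = x_1x_2. S = x_1 + x_2 + 1.
  reduce S modulo (h_1, h_2):
  remainder x_2 + 1 ≠ 0; add k_3 = x_2 + 1 to the basis.

The other S-polynomials (S(h_1,k_3), S(h_2,k_3)) all reduce to 0 modulo the current basis, so we have a Gröbner basis.
Inter-reduce: drop elements whose leading term is divisible by another's, tail-reduce, and make monic.
Reduced Gröbner basis: {x_1, x_2 + 1}.

These coincide, so the ideals are equal.

Yes, the ideals are equal.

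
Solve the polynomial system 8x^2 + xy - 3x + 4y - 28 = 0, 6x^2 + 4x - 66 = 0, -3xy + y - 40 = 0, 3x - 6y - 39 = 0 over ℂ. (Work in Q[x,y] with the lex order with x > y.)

Compute a lex Gröbner basis by Buchberger's algorithm.
f_1 = 8x^2 + xy - 3x + 4y - 28, LT = x^2.
f_2 = 6x^2 + 4x - 66, LT = x^2.
f_3 = -3xy + y - 40, LT = xy.
f_4 = 3x - 6y - 39, LT = x.

S(f_1,f_2): lcm = x^2. S = 1/8xy - 25/24x + 1/2y + 15/2.
  reduce S modulo (f_1, f_2, f_3, f_4):
  remainder -37/24y - 185/24 ≠ 0; add h_5 = -37/24y - 185/24 to the basis.

The other S-polynomials (S(f_1,f_3), S(f_1,f_4), S(f_2,f_3), S(f_2,f_4), S(f_3,f_4), S(f_1,h_5), S(f_2,h_5), S(f_3,h_5), S(f_4,h_5)) all reduce to 0 modulo the current basis, so we have a Gröbner basis.
Inter-reduce: drop elements whose leading term is divisible by another's, tail-reduce, and make monic.
Reduced Gröbner basis: {x - 3, y + 5}.

The lex basis is triangular: the last element involves only y. Solving y + 5 = 0 gives y ∈ {-5}; substituting each value into the earlier elements determines the remaining variables.
  y = -5: the earlier basis element becomes x - 3 = 0, giving x = 3 — point (3, -5).
This is the nonlinear analogue of row-reducing a linear system.

{(3, -5)}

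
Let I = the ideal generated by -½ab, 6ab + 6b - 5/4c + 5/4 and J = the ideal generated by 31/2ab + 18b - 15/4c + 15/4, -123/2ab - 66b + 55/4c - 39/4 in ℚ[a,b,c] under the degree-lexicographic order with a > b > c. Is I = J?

No, the ideals differ.

Equality of ideals is decidable: compute both reduced Gröbner bases (unique for the ordering) and check whether they agree.
Buchberger on the first generating set:
f_1 = -½ab, LT = ab.
f_2 = 6ab + 6b - 5/4c + 5/4, LT = ab.

S(f_1,f_2): lcm = ab. S = -b + 5/24c - 5/24.
  leading term b: no divisor's leading term divides it; move -b to the remainder.
  leading term c: no divisor's leading term divides it; move 5/24c to the remainder.
  leading term 1: no divisor's leading term divides it; move -5/24 to the remainder.
  remainder -b + 5/24c - 5/24 ≠ 0; add g_3 = -b + 5/24c - 5/24 to the basis.

S(f_1,g_3): lcm = ab. S = 5/24ac - 5/24a.
  leading term ac: no divisor's leading term divides it; move 5/24ac to the remainder.
  leading term a: no divisor's leading term divides it; move -5/24a to the remainder.
  remainder 5/24ac - 5/24a ≠ 0; add g_4 = 5/24ac - 5/24a to the basis.

The other S-polynomials (S(f_2,g_3), S(f_1,g_4), S(f_2,g_4), S(g_3,g_4)) all reduce to 0 modulo the current basis, so we have a Gröbner basis.
Inter-reduce: drop elements whose leading term is divisible by another's, tail-reduce, and make monic.
Reduced Gröbner basis: {ac - a, b - 5/24c + 5/24}.

Buchberger on the second generating set:
h_1 = 31/2ab + 18b - 15/4c + 15/4, LT = ab.
h_2 = -123/2ab - 66b + 55/4c - 39/4, LT = ab.

S(h_1,h_2): lcm = ab. S = 112/1271b - 70/3813c + 106/1271.
  leading term b: no divisor's leading term divides it; move 112/1271b to the remainder.
  leading term c: no divisor's leading term divides it; move -70/3813c to the remainder.
  leading term 1: no divisor's leading term divides it; move 106/1271 to the remainder.
  remainder 112/1271b - 70/3813c + 106/1271 ≠ 0; add k_3 = 112/1271b - 70/3813c + 106/1271 to the basis.

S(h_1,k_3): lcm = ab. S = 5/24ac - 53/56a + 36/31b - 15/62c + 15/62.
  leading term ac: no divisor's leading term divides it; move 5/24ac to the remainder.
  leading term a: no divisor's leading term divides it; move -53/56a to the remainder.
  leading term b: subtract (369/28)·k_3 from 36/31b - 15/62c + 15/62 → -6/7
  leading term 1: no divisor's leading term divides it; move -6/7 to the remainder.
  remainder 5/24ac - 53/56a - 6/7 ≠ 0; add k_4 = 5/24ac - 53/56a - 6/7 to the basis.

The other S-polynomials (S(h_2,k_3), S(h_1,k_4), S(h_2,k_4), S(k_3,k_4)) all reduce to 0 modulo the current basis, so we have a Gröbner basis.
Inter-reduce: drop elements whose leading term is divisible by another's, tail-reduce, and make monic.
Reduced Gröbner basis: {ac - 159/35a - 144/35, b - 5/24c + 53/56}.

The bases are distinct; the ideals are different.
The choice of monomial ordering does not affect the verdict — as long as both bases are computed under the same ordering, their equality decides ideal equality.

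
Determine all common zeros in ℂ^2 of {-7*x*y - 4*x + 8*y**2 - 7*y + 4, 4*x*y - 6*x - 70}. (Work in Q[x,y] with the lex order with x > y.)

{(-5, -2), (-7*sqrt(2441)/58 - 77/58, 35/16 - sqrt(2441)/16), (-77/58 + 7*sqrt(2441)/58, 35/16 + sqrt(2441)/16)}

Compute a lex Gröbner basis by Buchberger's algorithm.
f_1 = -7*x*y - 4*x + 8*y**2 - 7*y + 4, LT = x*y.
f_2 = 4*x*y - 6*x - 70, LT = x*y.

S(f_1,f_2): lcm = x*y. S = 29/14*x - 8/7*y**2 + y + 237/14.
  leading term x: no divisor's leading term divides it; move 29/14*x to the remainder.
  leading term y**2: no divisor's leading term divides it; move -8/7*y**2 to the remainder.
  leading term y: no divisor's leading term divides it; move y to the remainder.
  leading term 1: no divisor's leading term divides it; move 237/14 to the remainder.
  remainder 29/14*x - 8/7*y**2 + y + 237/14 ≠ 0; add h_3 = 29/14*x - 8/7*y**2 + y + 237/14 to the basis.

S(f_1,h_3): lcm = x*y. S = 4/7*x + 16/29*y**3 - 330/203*y**2 - 208/29*y - 4/7.
  leading term x: subtract (8/29)·h_3 from 4/7*x + 16/29*y**3 - 330/203*y**2 - 208/29*y - 4/7 → 16/29*y**3 - 38/29*y**2 - 216/29*y - 152/29
  leading term y**3: no divisor's leading term divides it; move 16/29*y**3 to the remainder.
  leading term y**2: no divisor's leading term divides it; move -38/29*y**2 to the remainder.
  leading term y: no divisor's leading term divides it; move -216/29*y to the remainder.
  leading term 1: no divisor's leading term divides it; move -152/29 to the remainder.
  remainder 16/29*y**3 - 38/29*y**2 - 216/29*y - 152/29 ≠ 0; add h_4 = 16/29*y**3 - 38/29*y**2 - 216/29*y - 152/29 to the basis.

The other S-polynomials (S(f_2,h_3), S(f_1,h_4), S(f_2,h_4), S(h_3,h_4)) all reduce to 0 modulo the current basis, so we have a Gröbner basis.
Inter-reduce: drop elements whose leading term is divisible by another's, tail-reduce, and make monic.
Reduced Gröbner basis: {x - 16/29*y**2 + 14/29*y + 237/29, y**3 - 19/8*y**2 - 27/2*y - 19/2}.

The lex basis is triangular: the last element involves only y. Solving y**3 - 19/8*y**2 - 27/2*y - 19/2 = 0 gives y ∈ {-2, 35/16 - sqrt(2441)/16, 35/16 + sqrt(2441)/16}; substituting each value into the earlier elements determines the remaining variables.
  y = -2: the earlier basis element becomes x + 5 = 0, giving x = -5 — point (-5, -2).
  y = 35/16 - sqrt(2441)/16: the earlier basis element becomes x + 77/58 + 7*sqrt(2441)/58 = 0, giving x = -7*sqrt(2441)/58 - 77/58 — point (-7*sqrt(2441)/58 - 77/58, 35/16 - sqrt(2441)/16).
  y = 35/16 + sqrt(2441)/16: the earlier basis element becomes x - 7*sqrt(2441)/58 + 77/58 = 0, giving x = -77/58 + 7*sqrt(2441)/58 — point (-77/58 + 7*sqrt(2441)/58, 35/16 + sqrt(2441)/16).
Each listed point satisfies every original equation (direct substitution).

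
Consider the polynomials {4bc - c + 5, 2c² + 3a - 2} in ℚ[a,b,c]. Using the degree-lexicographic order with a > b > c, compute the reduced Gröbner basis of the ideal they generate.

f_1 = 4bc - c + 5, LT = bc.
f_2 = 2c² + 3a - 2, LT = c².

S(f_1,f_2): lcm = bc². S = -3/2ab - ¼c² + b + 5/4c.
  reduce S modulo (f_1, f_2):
  remainder -3/2ab + ⅜a + b + 5/4c - ¼ ≠ 0; add g_3 = -3/2ab + ⅜a + b + 5/4c - ¼ to the basis.

The other S-polynomials (S(f_1,g_3), S(f_2,g_3)) all reduce to 0 modulo the current basis, so we have a Gröbner basis.

G = {ab - ¼a - ⅔b - ⅚c + ⅙, bc - ¼c + 5/4, c² + 3/2a - 1}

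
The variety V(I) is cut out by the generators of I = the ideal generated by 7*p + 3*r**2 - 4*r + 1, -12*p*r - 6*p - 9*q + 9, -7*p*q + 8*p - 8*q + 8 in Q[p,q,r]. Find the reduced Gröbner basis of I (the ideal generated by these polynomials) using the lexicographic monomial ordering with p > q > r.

The reduced Gröbner basis is the canonical form of the ideal for this ordering.

f_1 = 7*p + 3*r**2 - 4*r + 1, LT = p.
f_2 = -12*p*r - 6*p - 9*q + 9, LT = p*r.
f_3 = -7*p*q + 8*p - 8*q + 8, LT = p*q.

S(f_1,f_2): lcm = p*r. S = -1/2*p - 3/4*q + 3/7*r**3 - 4/7*r**2 + 1/7*r + 3/4.
  leading term p: subtract (-1/14)·f_1 from -1/2*p - 3/4*q + 3/7*r**3 - 4/7*r**2 + 1/7*r + 3/4 → -3/4*q + 3/7*r**3 - 5/14*r**2 - 1/7*r + 23/28
  leading term q: no divisor's leading term divides it; move -3/4*q to the remainder.
  leading term r**3: no divisor's leading term divides it; move 3/7*r**3 to the remainder.
  leading term r**2: no divisor's leading term divides it; move -5/14*r**2 to the remainder.
  leading term r: no divisor's leading term divides it; move -1/7*r to the remainder.
  leading term 1: no divisor's leading term divides it; move 23/28 to the remainder.
  remainder -3/4*q + 3/7*r**3 - 5/14*r**2 - 1/7*r + 23/28 ≠ 0; add g_4 = -3/4*q + 3/7*r**3 - 5/14*r**2 - 1/7*r + 23/28 to the basis.

S(f_1,f_3): lcm = p*q. S = 8/7*p + 3/7*q*r**2 - 4/7*q*r - q + 8/7.
  leading term p: subtract (8/49)·f_1 from 8/7*p + 3/7*q*r**2 - 4/7*q*r - q + 8/7 → 3/7*q*r**2 - 4/7*q*r - q - 24/49*r**2 + 32/49*r + 48/49
  leading term q*r**2: subtract (-4/7*r**2)·g_4 from 3/7*q*r**2 - 4/7*q*r - q - 24/49*r**2 + 32/49*r + 48/49 → -4/7*q*r - q + 12/49*r**5 - 10/49*r**4 - 4/49*r**3 - 1/49*r**2 + 32/49*r + 48/49
  leading term q*r: subtract (16/21*r)·g_4 from -4/7*q*r - q + 12/49*r**5 - 10/49*r**4 - 4/49*r**3 - 1/49*r**2 + 32/49*r + 48/49 → -q + 12/49*r**5 - 26/49*r**4 + 4/21*r**3 + 13/147*r**2 + 4/147*r + 48/49
  leading term q: subtract (4/3)·g_4 from -q + 12/49*r**5 - 26/49*r**4 + 4/21*r**3 + 13/147*r**2 + 4/147*r + 48/49 → 12/49*r**5 - 26/49*r**4 - 8/21*r**3 + 83/147*r**2 + 32/147*r - 17/147
  leading term r**5: no divisor's leading term divides it; move 12/49*r**5 to the remainder.
  leading term r**4: no divisor's leading term divides it; move -26/49*r**4 to the remainder.
  leading term r**3: no divisor's leading term divides it; move -8/21*r**3 to the remainder.
  leading term r**2: no divisor's leading term divides it; move 83/147*r**2 to the remainder.
  leading term r: no divisor's leading term divides it; move 32/147*r to the remainder.
  leading term 1: no divisor's leading term divides it; move -17/147 to the remainder.
  remainder 12/49*r**5 - 26/49*r**4 - 8/21*r**3 + 83/147*r**2 + 32/147*r - 17/147 ≠ 0; add g_5 = 12/49*r**5 - 26/49*r**4 - 8/21*r**3 + 83/147*r**2 + 32/147*r - 17/147 to the basis.

The other S-polynomials (S(f_2,f_3), S(f_1,g_4), S(f_2,g_4), S(f_3,g_4), S(f_1,g_5), S(f_2,g_5), S(f_3,g_5), S(g_4,g_5)) all reduce to 0 modulo the current basis, so we have a Gröbner basis.
Inter-reduce: drop elements whose leading term is divisible by another's, tail-reduce, and make monic.

G = {p + 3/7*r**2 - 4/7*r + 1/7, q - 4/7*r**3 + 10/21*r**2 + 4/21*r - 23/21, r**5 - 13/6*r**4 - 14/9*r**3 + 83/36*r**2 + 8/9*r - 17/36}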